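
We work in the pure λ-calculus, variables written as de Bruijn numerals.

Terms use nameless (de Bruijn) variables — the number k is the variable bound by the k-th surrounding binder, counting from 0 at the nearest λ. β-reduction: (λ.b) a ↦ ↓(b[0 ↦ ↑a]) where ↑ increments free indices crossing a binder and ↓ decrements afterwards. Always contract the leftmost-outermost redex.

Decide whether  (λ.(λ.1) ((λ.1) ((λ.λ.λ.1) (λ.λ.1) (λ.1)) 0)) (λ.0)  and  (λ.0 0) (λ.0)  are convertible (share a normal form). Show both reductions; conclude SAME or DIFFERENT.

Answer: SAME — A ⇓ λ.0, B ⇓ λ.0

Derivation:
Term A:
  start: (λ.(λ.1) ((λ.1) ((λ.λ.λ.1) (λ.λ.1) (λ.1)) 0)) (λ.0)
  step 1: (λ.λ.0) ((λ.λ.0) ((λ.λ.λ.1) (λ.λ.1) (λ.λ.0)) (λ.0))
  step 2: λ.0

Term B:
  start: (λ.0 0) (λ.0)
  step 1: (λ.0) (λ.0)
  step 2: λ.0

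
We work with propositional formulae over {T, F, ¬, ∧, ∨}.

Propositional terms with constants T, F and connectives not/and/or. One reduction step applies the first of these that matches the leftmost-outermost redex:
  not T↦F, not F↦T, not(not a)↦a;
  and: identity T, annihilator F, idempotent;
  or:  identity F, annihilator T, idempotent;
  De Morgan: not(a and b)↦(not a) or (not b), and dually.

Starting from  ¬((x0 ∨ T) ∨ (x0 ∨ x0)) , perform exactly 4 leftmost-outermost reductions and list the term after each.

  start: ¬((x0 ∨ T) ∨ (x0 ∨ x0))
  →1  ¬(x0 ∨ T) ∧ ¬(x0 ∨ x0)
  →2  (¬x0 ∧ ¬T) ∧ ¬(x0 ∨ x0)
  →3  (¬x0 ∧ F) ∧ ¬(x0 ∨ x0)
  →4  F ∧ ¬(x0 ∨ x0)

Answer: after 4 steps: F ∧ ¬(x0 ∨ x0)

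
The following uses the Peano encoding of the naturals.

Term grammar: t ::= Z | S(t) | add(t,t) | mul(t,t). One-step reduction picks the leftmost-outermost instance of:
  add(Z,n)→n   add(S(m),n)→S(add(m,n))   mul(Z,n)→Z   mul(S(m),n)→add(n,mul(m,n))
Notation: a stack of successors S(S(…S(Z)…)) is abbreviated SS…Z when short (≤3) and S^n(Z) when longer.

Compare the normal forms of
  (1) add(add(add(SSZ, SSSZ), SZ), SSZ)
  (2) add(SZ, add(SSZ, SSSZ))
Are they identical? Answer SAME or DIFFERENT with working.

Term A:
  start: add(add(add(SSZ, SSSZ), SZ), SSZ)
  step 1: add(add(S(add(SZ, SSSZ)), SZ), SSZ)
  step 2: add(S(add(add(SZ, SSSZ), SZ)), SSZ)
  step 3: S(add(add(add(SZ, SSSZ), SZ), SSZ))
  step 4: S(add(add(S(add(Z, SSSZ)), SZ), SSZ))
  step 5: S(add(S(add(add(Z, SSSZ), SZ)), SSZ))
  step 6: S(S(add(add(add(Z, SSSZ), SZ), SSZ)))
  step 7: S(S(add(add(SSSZ, SZ), SSZ)))
  step 8: S(S(add(S(add(SSZ, SZ)), SSZ)))
  step 9: S(S(S(add(add(SSZ, SZ), SSZ))))
  step 10: S(S(S(add(S(add(SZ, SZ)), SSZ))))
  step 11: S(S(S(S(add(add(SZ, SZ), SSZ)))))
  step 12: S(S(S(S(add(S(add(Z, SZ)), SSZ)))))
  step 13: S(S(S(S(S(add(add(Z, SZ), SSZ))))))
  step 14: S(S(S(S(S(add(SZ, SSZ))))))
  step 15: S(S(S(S(S(S(add(Z, SSZ)))))))
  step 16: S^8(Z)

Term B:
  start: add(SZ, add(SSZ, SSSZ))
  step 1: S(add(Z, add(SSZ, SSSZ)))
  step 2: S(add(SSZ, SSSZ))
  step 3: S(S(add(SZ, SSSZ)))
  step 4: S(S(S(add(Z, SSSZ))))
  step 5: S^6(Z)

Answer: DIFFERENT — A ⇓ S^8(Z), B ⇓ S^6(Z)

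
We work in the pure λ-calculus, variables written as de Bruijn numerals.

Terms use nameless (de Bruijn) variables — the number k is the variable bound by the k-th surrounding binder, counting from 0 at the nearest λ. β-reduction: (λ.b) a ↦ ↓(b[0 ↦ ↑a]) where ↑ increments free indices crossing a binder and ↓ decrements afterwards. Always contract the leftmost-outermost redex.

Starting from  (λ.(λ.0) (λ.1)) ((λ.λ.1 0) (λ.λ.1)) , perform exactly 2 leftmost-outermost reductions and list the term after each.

  start: (λ.(λ.0) (λ.1)) ((λ.λ.1 0) (λ.λ.1))
  →1  (λ.0) (λ.(λ.λ.1 0) (λ.λ.1))
  →2  λ.(λ.λ.1 0) (λ.λ.1)

Answer: after 2 steps: λ.(λ.λ.1 0) (λ.λ.1)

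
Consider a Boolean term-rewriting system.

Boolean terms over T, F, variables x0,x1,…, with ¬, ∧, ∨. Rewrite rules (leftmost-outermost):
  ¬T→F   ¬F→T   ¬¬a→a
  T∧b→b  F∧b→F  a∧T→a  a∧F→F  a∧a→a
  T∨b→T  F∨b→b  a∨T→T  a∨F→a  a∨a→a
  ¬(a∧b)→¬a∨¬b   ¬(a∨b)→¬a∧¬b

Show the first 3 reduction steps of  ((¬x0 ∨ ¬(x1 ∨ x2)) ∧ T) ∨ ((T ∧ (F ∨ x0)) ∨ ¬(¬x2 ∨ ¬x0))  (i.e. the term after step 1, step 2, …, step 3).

Answer: after 3 steps: (¬x0 ∨ (¬x1 ∧ ¬x2)) ∨ ((F ∨ x0) ∨ ¬(¬x2 ∨ ¬x0))

Derivation:
  start: ((¬x0 ∨ ¬(x1 ∨ x2)) ∧ T) ∨ ((T ∧ (F ∨ x0)) ∨ ¬(¬x2 ∨ ¬x0))
  [1] (¬x0 ∨ ¬(x1 ∨ x2)) ∨ ((T ∧ (F ∨ x0)) ∨ ¬(¬x2 ∨ ¬x0))
  [2] (¬x0 ∨ (¬x1 ∧ ¬x2)) ∨ ((T ∧ (F ∨ x0)) ∨ ¬(¬x2 ∨ ¬x0))
  [3] (¬x0 ∨ (¬x1 ∧ ¬x2)) ∨ ((F ∨ x0) ∨ ¬(¬x2 ∨ ¬x0))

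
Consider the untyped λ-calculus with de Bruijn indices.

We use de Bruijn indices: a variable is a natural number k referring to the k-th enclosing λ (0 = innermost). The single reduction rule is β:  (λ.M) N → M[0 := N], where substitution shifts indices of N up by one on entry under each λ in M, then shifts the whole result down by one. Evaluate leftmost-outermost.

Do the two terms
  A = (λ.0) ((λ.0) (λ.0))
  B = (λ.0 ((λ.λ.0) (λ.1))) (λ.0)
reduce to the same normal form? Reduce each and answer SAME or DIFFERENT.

Term A:
  start: (λ.0) ((λ.0) (λ.0))
  [1] (λ.0) (λ.0)
  [2] λ.0

Term B:
  start: (λ.0 ((λ.λ.0) (λ.1))) (λ.0)
  [1] (λ.0) ((λ.λ.0) (λ.λ.0))
  [2] (λ.λ.0) (λ.λ.0)
  [3] λ.0

Answer: SAME — A ⇓ λ.0, B ⇓ λ.0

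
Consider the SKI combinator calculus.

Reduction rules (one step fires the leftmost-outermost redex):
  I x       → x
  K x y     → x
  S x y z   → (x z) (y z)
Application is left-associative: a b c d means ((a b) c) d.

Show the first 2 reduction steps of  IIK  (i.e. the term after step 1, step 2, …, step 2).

Answer: after 2 steps: K

Working:
  start: IIK
  →1  IK
  →2  K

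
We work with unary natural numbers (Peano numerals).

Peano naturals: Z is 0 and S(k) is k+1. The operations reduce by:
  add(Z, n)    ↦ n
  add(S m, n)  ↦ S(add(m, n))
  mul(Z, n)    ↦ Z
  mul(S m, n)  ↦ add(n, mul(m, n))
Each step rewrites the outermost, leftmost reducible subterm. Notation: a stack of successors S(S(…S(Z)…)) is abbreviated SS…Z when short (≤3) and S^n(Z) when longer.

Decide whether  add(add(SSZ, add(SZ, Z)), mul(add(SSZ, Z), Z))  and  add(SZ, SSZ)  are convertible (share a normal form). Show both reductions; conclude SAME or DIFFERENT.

Term A:
  start: add(add(SSZ, add(SZ, Z)), mul(add(SSZ, Z), Z))
  →1  add(S(add(SZ, add(SZ, Z))), mul(add(SSZ, Z), Z))
  →2  S(add(add(SZ, add(SZ, Z)), mul(add(SSZ, Z), Z)))
  →3  S(add(S(add(Z, add(SZ, Z))), mul(add(SSZ, Z), Z)))
  →4  S(S(add(add(Z, add(SZ, Z)), mul(add(SSZ, Z), Z))))
  →5  S(S(add(add(SZ, Z), mul(add(SSZ, Z), Z))))
  →6  S(S(add(S(add(Z, Z)), mul(add(SSZ, Z), Z))))
  →7  S(S(S(add(add(Z, Z), mul(add(SSZ, Z), Z)))))
  →8  S(S(S(add(Z, mul(add(SSZ, Z), Z)))))
  →9  S(S(S(mul(add(SSZ, Z), Z))))
  →10  S(S(S(mul(S(add(SZ, Z)), Z))))
  →11  S(S(S(add(Z, mul(add(SZ, Z), Z)))))
  →12  S(S(S(mul(add(SZ, Z), Z))))
  →13  S(S(S(mul(S(add(Z, Z)), Z))))
  →14  S(S(S(add(Z, mul(add(Z, Z), Z)))))
  →15  S(S(S(mul(add(Z, Z), Z))))
  →16  S(S(S(mul(Z, Z))))
  →17  SSSZ

Term B:
  start: add(SZ, SSZ)
  →1  S(add(Z, SSZ))
  →2  SSSZ

Answer: SAME — A ⇓ SSSZ, B ⇓ SSSZ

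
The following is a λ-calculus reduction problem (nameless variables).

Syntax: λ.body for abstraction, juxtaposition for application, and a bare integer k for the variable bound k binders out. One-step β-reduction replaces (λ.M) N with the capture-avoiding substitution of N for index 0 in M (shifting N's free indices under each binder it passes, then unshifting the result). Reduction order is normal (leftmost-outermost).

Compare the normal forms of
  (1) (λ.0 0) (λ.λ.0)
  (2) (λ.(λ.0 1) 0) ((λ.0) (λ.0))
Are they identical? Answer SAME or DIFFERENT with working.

Term A:
  start: (λ.0 0) (λ.λ.0)
  →1  (λ.λ.0) (λ.λ.0)
  →2  λ.0

Term B:
  start: (λ.(λ.0 1) 0) ((λ.0) (λ.0))
  →1  (λ.0 ((λ.0) (λ.0))) ((λ.0) (λ.0))
  →2  (λ.0) (λ.0) ((λ.0) (λ.0))
  →3  (λ.0) ((λ.0) (λ.0))
  →4  (λ.0) (λ.0)
  →5  λ.0

Answer: SAME — A ⇓ λ.0, B ⇓ λ.0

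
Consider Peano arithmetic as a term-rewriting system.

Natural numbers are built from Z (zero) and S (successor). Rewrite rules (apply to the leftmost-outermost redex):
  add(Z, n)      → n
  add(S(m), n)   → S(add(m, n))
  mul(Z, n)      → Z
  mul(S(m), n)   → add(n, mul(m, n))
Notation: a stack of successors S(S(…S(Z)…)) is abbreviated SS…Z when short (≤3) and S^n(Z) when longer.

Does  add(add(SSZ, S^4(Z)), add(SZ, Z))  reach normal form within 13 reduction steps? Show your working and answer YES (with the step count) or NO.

Answer: YES — reaches normal form S^7(Z) in 12 ≤ 13 steps

Derivation:
  start: add(add(SSZ, S^4(Z)), add(SZ, Z))
  →1  add(S(add(SZ, S^4(Z))), add(SZ, Z))
  →2  S(add(add(SZ, S^4(Z)), add(SZ, Z)))
  →3  S(add(S(add(Z, S^4(Z))), add(SZ, Z)))
  →4  S(S(add(add(Z, S^4(Z)), add(SZ, Z))))
  →5  S(S(add(S^4(Z), add(SZ, Z))))
  →6  S(S(S(add(SSSZ, add(SZ, Z)))))
  →7  S(S(S(S(add(SSZ, add(SZ, Z))))))
  →8  S(S(S(S(S(add(SZ, add(SZ, Z)))))))
  →9  S(S(S(S(S(S(add(Z, add(SZ, Z))))))))
  →10  S(S(S(S(S(S(add(SZ, Z)))))))
  →11  S(S(S(S(S(S(S(add(Z, Z))))))))
  →12  S^7(Z)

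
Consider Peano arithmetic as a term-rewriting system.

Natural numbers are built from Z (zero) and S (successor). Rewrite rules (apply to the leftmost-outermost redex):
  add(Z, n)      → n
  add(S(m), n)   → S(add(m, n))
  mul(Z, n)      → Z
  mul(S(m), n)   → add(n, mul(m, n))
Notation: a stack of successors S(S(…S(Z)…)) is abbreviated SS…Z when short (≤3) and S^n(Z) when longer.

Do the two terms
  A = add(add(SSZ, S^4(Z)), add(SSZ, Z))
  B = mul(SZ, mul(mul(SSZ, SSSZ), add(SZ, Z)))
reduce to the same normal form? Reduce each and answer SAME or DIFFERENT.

Answer: DIFFERENT — A ⇓ S^8(Z), B ⇓ S^6(Z)

Working:
Term A:
  start: add(add(SSZ, S^4(Z)), add(SSZ, Z))
  [1] add(S(add(SZ, S^4(Z))), add(SSZ, Z))
  [2] S(add(add(SZ, S^4(Z)), add(SSZ, Z)))
  [3] S(add(S(add(Z, S^4(Z))), add(SSZ, Z)))
  [4] S(S(add(add(Z, S^4(Z)), add(SSZ, Z))))
  [5] S(S(add(S^4(Z), add(SSZ, Z))))
  [6] S(S(S(add(SSSZ, add(SSZ, Z)))))
  [7] S(S(S(S(add(SSZ, add(SSZ, Z))))))
  [8] S(S(S(S(S(add(SZ, add(SSZ, Z)))))))
  [9] S(S(S(S(S(S(add(Z, add(SSZ, Z))))))))
  [10] S(S(S(S(S(S(add(SSZ, Z)))))))
  [11] S(S(S(S(S(S(S(add(SZ, Z))))))))
  [12] S(S(S(S(S(S(S(S(add(Z, Z)))))))))
  [13] S^8(Z)

Term B:
  start: mul(SZ, mul(mul(SSZ, SSSZ), add(SZ, Z)))
  [1] add(mul(mul(SSZ, SSSZ), add(SZ, Z)), mul(Z, mul(mul(SSZ, SSSZ), add(SZ, Z))))
  [2] add(mul(add(SSSZ, mul(SZ, SSSZ)), add(SZ, Z)), mul(Z, mul(mul(SSZ, SSSZ), add(SZ, Z))))
  [3] add(mul(S(add(SSZ, mul(SZ, SSSZ))), add(SZ, Z)), mul(Z, mul(mul(SSZ, SSSZ), add(SZ, Z))))
  [4] add(add(add(SZ, Z), mul(add(SSZ, mul(SZ, SSSZ)), add(SZ, Z))), mul(Z, mul(mul(SSZ, SSSZ), add(SZ, Z))))
  [5] add(add(S(add(Z, Z)), mul(add(SSZ, mul(SZ, SSSZ)), add(SZ, Z))), mul(Z, mul(mul(SSZ, SSSZ), add(SZ, Z))))
  [6] add(S(add(add(Z, Z), mul(add(SSZ, mul(SZ, SSSZ)), add(SZ, Z)))), mul(Z, mul(mul(SSZ, SSSZ), add(SZ, Z))))
  [7] S(add(add(add(Z, Z), mul(add(SSZ, mul(SZ, SSSZ)), add(SZ, Z))), mul(Z, mul(mul(SSZ, SSSZ), add(SZ, Z)))))
  [8] S(add(add(Z, mul(add(SSZ, mul(SZ, SSSZ)), add(SZ, Z))), mul(Z, mul(mul(SSZ, SSSZ), add(SZ, Z)))))
  [9] S(add(mul(add(SSZ, mul(SZ, SSSZ)), add(SZ, Z)), mul(Z, mul(mul(SSZ, SSSZ), add(SZ, Z)))))
  [10] S(add(mul(S(add(SZ, mul(SZ, SSSZ))), add(SZ, Z)), mul(Z, mul(mul(SSZ, SSSZ), add(SZ, Z)))))
  [11] S(add(add(add(SZ, Z), mul(add(SZ, mul(SZ, SSSZ)), add(SZ, Z))), mul(Z, mul(mul(SSZ, SSSZ), add(SZ, Z)))))
  [12] S(add(add(S(add(Z, Z)), mul(add(SZ, mul(SZ, SSSZ)), add(SZ, Z))), mul(Z, mul(mul(SSZ, SSSZ), add(SZ, Z)))))
  [13] S(add(S(add(add(Z, Z), mul(add(SZ, mul(SZ, SSSZ)), add(SZ, Z)))), mul(Z, mul(mul(SSZ, SSSZ), add(SZ, Z)))))
  [14] S(S(add(add(add(Z, Z), mul(add(SZ, mul(SZ, SSSZ)), add(SZ, Z))), mul(Z, mul(mul(SSZ, SSSZ), add(SZ, Z))))))
  [15] S(S(add(add(Z, mul(add(SZ, mul(SZ, SSSZ)), add(SZ, Z))), mul(Z, mul(mul(SSZ, SSSZ), add(SZ, Z))))))
  [16] S(S(add(mul(add(SZ, mul(SZ, SSSZ)), add(SZ, Z)), mul(Z, mul(mul(SSZ, SSSZ), add(SZ, Z))))))
  [17] S(S(add(mul(S(add(Z, mul(SZ, SSSZ))), add(SZ, Z)), mul(Z, mul(mul(SSZ, SSSZ), add(SZ, Z))))))
  [18] S(S(add(add(add(SZ, Z), mul(add(Z, mul(SZ, SSSZ)), add(SZ, Z))), mul(Z, mul(mul(SSZ, SSSZ), add(SZ, Z))))))
  [19] S(S(add(add(S(add(Z, Z)), mul(add(Z, mul(SZ, SSSZ)), add(SZ, Z))), mul(Z, mul(mul(SSZ, SSSZ), add(SZ, Z))))))
  [20] S(S(add(S(add(add(Z, Z), mul(add(Z, mul(SZ, SSSZ)), add(SZ, Z)))), mul(Z, mul(mul(SSZ, SSSZ), add(SZ, Z))))))
  [21] S(S(S(add(add(add(Z, Z), mul(add(Z, mul(SZ, SSSZ)), add(SZ, Z))), mul(Z, mul(mul(SSZ, SSSZ), add(SZ, Z)))))))
  [22] S(S(S(add(add(Z, mul(add(Z, mul(SZ, SSSZ)), add(SZ, Z))), mul(Z, mul(mul(SSZ, SSSZ), add(SZ, Z)))))))
  [23] S(S(S(add(mul(add(Z, mul(SZ, SSSZ)), add(SZ, Z)), mul(Z, mul(mul(SSZ, SSSZ), add(SZ, Z)))))))
  [24] S(S(S(add(mul(mul(SZ, SSSZ), add(SZ, Z)), mul(Z, mul(mul(SSZ, SSSZ), add(SZ, Z)))))))
  [25] S(S(S(add(mul(add(SSSZ, mul(Z, SSSZ)), add(SZ, Z)), mul(Z, mul(mul(SSZ, SSSZ), add(SZ, Z)))))))
  [26] S(S(S(add(mul(S(add(SSZ, mul(Z, SSSZ))), add(SZ, Z)), mul(Z, mul(mul(SSZ, SSSZ), add(SZ, Z)))))))
  [27] S(S(S(add(add(add(SZ, Z), mul(add(SSZ, mul(Z, SSSZ)), add(SZ, Z))), mul(Z, mul(mul(SSZ, SSSZ), add(SZ, Z)))))))
  [28] S(S(S(add(add(S(add(Z, Z)), mul(add(SSZ, mul(Z, SSSZ)), add(SZ, Z))), mul(Z, mul(mul(SSZ, SSSZ), add(SZ, Z)))))))
  [29] S(S(S(add(S(add(add(Z, Z), mul(add(SSZ, mul(Z, SSSZ)), add(SZ, Z)))), mul(Z, mul(mul(SSZ, SSSZ), add(SZ, Z)))))))
  [30] S(S(S(S(add(add(add(Z, Z), mul(add(SSZ, mul(Z, SSSZ)), add(SZ, Z))), mul(Z, mul(mul(SSZ, SSSZ), add(SZ, Z))))))))
  [31] S(S(S(S(add(add(Z, mul(add(SSZ, mul(Z, SSSZ)), add(SZ, Z))), mul(Z, mul(mul(SSZ, SSSZ), add(SZ, Z))))))))
  [32] S(S(S(S(add(mul(add(SSZ, mul(Z, SSSZ)), add(SZ, Z)), mul(Z, mul(mul(SSZ, SSSZ), add(SZ, Z))))))))
  [33] S(S(S(S(add(mul(S(add(SZ, mul(Z, SSSZ))), add(SZ, Z)), mul(Z, mul(mul(SSZ, SSSZ), add(SZ, Z))))))))
  [34] S(S(S(S(add(add(add(SZ, Z), mul(add(SZ, mul(Z, SSSZ)), add(SZ, Z))), mul(Z, mul(mul(SSZ, SSSZ), add(SZ, Z))))))))
  [35] S(S(S(S(add(add(S(add(Z, Z)), mul(add(SZ, mul(Z, SSSZ)), add(SZ, Z))), mul(Z, mul(mul(SSZ, SSSZ), add(SZ, Z))))))))
  [36] S(S(S(S(add(S(add(add(Z, Z), mul(add(SZ, mul(Z, SSSZ)), add(SZ, Z)))), mul(Z, mul(mul(SSZ, SSSZ), add(SZ, Z))))))))
  [37] S(S(S(S(S(add(add(add(Z, Z), mul(add(SZ, mul(Z, SSSZ)), add(SZ, Z))), mul(Z, mul(mul(SSZ, SSSZ), add(SZ, Z)))))))))
  [38] S(S(S(S(S(add(add(Z, mul(add(SZ, mul(Z, SSSZ)), add(SZ, Z))), mul(Z, mul(mul(SSZ, SSSZ), add(SZ, Z)))))))))
  [39] S(S(S(S(S(add(mul(add(SZ, mul(Z, SSSZ)), add(SZ, Z)), mul(Z, mul(mul(SSZ, SSSZ), add(SZ, Z)))))))))
  [40] S(S(S(S(S(add(mul(S(add(Z, mul(Z, SSSZ))), add(SZ, Z)), mul(Z, mul(mul(SSZ, SSSZ), add(SZ, Z)))))))))
  [41] S(S(S(S(S(add(add(add(SZ, Z), mul(add(Z, mul(Z, SSSZ)), add(SZ, Z))), mul(Z, mul(mul(SSZ, SSSZ), add(SZ, Z)))))))))
  [42] S(S(S(S(S(add(add(S(add(Z, Z)), mul(add(Z, mul(Z, SSSZ)), add(SZ, Z))), mul(Z, mul(mul(SSZ, SSSZ), add(SZ, Z)))))))))
  [43] S(S(S(S(S(add(S(add(add(Z, Z), mul(add(Z, mul(Z, SSSZ)), add(SZ, Z)))), mul(Z, mul(mul(SSZ, SSSZ), add(SZ, Z)))))))))
  [44] S(S(S(S(S(S(add(add(add(Z, Z), mul(add(Z, mul(Z, SSSZ)), add(SZ, Z))), mul(Z, mul(mul(SSZ, SSSZ), add(SZ, Z))))))))))
  [45] S(S(S(S(S(S(add(add(Z, mul(add(Z, mul(Z, SSSZ)), add(SZ, Z))), mul(Z, mul(mul(SSZ, SSSZ), add(SZ, Z))))))))))
  [46] S(S(S(S(S(S(add(mul(add(Z, mul(Z, SSSZ)), add(SZ, Z)), mul(Z, mul(mul(SSZ, SSSZ), add(SZ, Z))))))))))
  [47] S(S(S(S(S(S(add(mul(mul(Z, SSSZ), add(SZ, Z)), mul(Z, mul(mul(SSZ, SSSZ), add(SZ, Z))))))))))
  [48] S(S(S(S(S(S(add(mul(Z, add(SZ, Z)), mul(Z, mul(mul(SSZ, SSSZ), add(SZ, Z))))))))))
  [49] S(S(S(S(S(S(add(Z, mul(Z, mul(mul(SSZ, SSSZ), add(SZ, Z))))))))))
  [50] S(S(S(S(S(S(mul(Z, mul(mul(SSZ, SSSZ), add(SZ, Z)))))))))
  [51] S^6(Z)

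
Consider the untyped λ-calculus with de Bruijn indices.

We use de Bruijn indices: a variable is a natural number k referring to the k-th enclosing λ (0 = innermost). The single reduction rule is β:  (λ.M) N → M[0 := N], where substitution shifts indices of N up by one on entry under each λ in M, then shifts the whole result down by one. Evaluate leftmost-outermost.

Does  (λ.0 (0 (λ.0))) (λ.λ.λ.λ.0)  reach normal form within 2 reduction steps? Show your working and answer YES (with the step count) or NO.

Answer: YES — reaches normal form λ.λ.λ.0 in 2 ≤ 2 steps

Reduction:
  start: (λ.0 (0 (λ.0))) (λ.λ.λ.λ.0)
  →1  (λ.λ.λ.λ.0) ((λ.λ.λ.λ.0) (λ.0))
  →2  λ.λ.λ.0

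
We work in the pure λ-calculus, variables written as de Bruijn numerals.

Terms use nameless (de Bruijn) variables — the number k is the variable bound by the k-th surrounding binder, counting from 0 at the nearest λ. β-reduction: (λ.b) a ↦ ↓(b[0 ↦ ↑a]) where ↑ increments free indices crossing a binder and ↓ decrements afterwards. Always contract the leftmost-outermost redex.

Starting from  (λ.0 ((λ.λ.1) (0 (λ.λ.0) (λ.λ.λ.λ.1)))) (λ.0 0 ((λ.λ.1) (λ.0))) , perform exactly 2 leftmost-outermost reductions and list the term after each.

  start: (λ.0 ((λ.λ.1) (0 (λ.λ.0) (λ.λ.λ.λ.1)))) (λ.0 0 ((λ.λ.1) (λ.0)))
  [1] (λ.0 0 ((λ.λ.1) (λ.0))) ((λ.λ.1) ((λ.0 0 ((λ.λ.1) (λ.0))) (λ.λ.0) (λ.λ.λ.λ.1)))
  [2] (λ.λ.1) ((λ.0 0 ((λ.λ.1) (λ.0))) (λ.λ.0) (λ.λ.λ.λ.1)) ((λ.λ.1) ((λ.0 0 ((λ.λ.1) (λ.0))) (λ.λ.0) (λ.λ.λ.λ.1))) ((λ.λ.1) (λ.0))

Answer: after 2 steps: (λ.λ.1) ((λ.0 0 ((λ.λ.1) (λ.0))) (λ.λ.0) (λ.λ.λ.λ.1)) ((λ.λ.1) ((λ.0 0 ((λ.λ.1) (λ.0))) (λ.λ.0) (λ.λ.λ.λ.1))) ((λ.λ.1) (λ.0))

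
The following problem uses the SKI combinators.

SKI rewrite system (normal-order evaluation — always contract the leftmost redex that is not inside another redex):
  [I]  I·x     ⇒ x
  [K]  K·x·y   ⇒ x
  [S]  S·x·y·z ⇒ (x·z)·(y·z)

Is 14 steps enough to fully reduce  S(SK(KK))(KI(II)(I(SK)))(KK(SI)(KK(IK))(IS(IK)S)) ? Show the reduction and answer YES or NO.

  start: S(SK(KK))(KI(II)(I(SK)))(KK(SI)(KK(IK))(IS(IK)S))
  →1  SK(KK)(KK(SI)(KK(IK))(IS(IK)S))(KI(II)(I(SK))(KK(SI)(KK(IK))(IS(IK)S)))
  →2  K(KK(SI)(KK(IK))(IS(IK)S))(KK(KK(SI)(KK(IK))(IS(IK)S)))(KI(II)(I(SK))(KK(SI)(KK(IK))(IS(IK)S)))
  →3  KK(SI)(KK(IK))(IS(IK)S)(KI(II)(I(SK))(KK(SI)(KK(IK))(IS(IK)S)))
  →4  K(KK(IK))(IS(IK)S)(KI(II)(I(SK))(KK(SI)(KK(IK))(IS(IK)S)))
  →5  KK(IK)(KI(II)(I(SK))(KK(SI)(KK(IK))(IS(IK)S)))
  →6  K(KI(II)(I(SK))(KK(SI)(KK(IK))(IS(IK)S)))
  →7  K(I(I(SK))(KK(SI)(KK(IK))(IS(IK)S)))
  →8  K(I(SK)(KK(SI)(KK(IK))(IS(IK)S)))
  →9  K(SK(KK(SI)(KK(IK))(IS(IK)S)))
  →10  K(SK(K(KK(IK))(IS(IK)S)))
  →11  K(SK(KK(IK)))
  →12  K(SKK)

Answer: YES — reaches normal form K(SKK) in 12 ≤ 14 steps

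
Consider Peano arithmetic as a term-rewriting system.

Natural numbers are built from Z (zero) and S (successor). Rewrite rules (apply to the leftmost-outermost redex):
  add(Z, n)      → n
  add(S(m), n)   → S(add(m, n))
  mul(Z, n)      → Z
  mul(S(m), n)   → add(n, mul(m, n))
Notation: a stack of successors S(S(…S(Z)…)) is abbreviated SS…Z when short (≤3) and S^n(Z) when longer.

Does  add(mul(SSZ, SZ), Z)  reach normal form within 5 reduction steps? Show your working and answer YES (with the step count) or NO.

  start: add(mul(SSZ, SZ), Z)
  step 1: add(add(SZ, mul(SZ, SZ)), Z)
  step 2: add(S(add(Z, mul(SZ, SZ))), Z)
  step 3: S(add(add(Z, mul(SZ, SZ)), Z))
  step 4: S(add(mul(SZ, SZ), Z))
  step 5: S(add(add(SZ, mul(Z, SZ)), Z))

Answer: NO — after 5 steps the term is S(add(add(SZ, mul(Z, SZ)), Z)), not yet normal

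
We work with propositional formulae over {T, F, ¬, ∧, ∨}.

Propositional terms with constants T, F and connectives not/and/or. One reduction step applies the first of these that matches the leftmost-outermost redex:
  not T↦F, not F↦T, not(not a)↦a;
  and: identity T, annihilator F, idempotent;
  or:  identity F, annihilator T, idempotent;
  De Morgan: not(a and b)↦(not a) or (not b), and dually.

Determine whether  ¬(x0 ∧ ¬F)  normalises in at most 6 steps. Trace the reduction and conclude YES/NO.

Answer: YES — reaches normal form ¬x0 in 3 ≤ 6 steps

Reduction:
  start: ¬(x0 ∧ ¬F)
  [1] ¬x0 ∨ ¬¬F
  [2] ¬x0 ∨ F
  [3] ¬x0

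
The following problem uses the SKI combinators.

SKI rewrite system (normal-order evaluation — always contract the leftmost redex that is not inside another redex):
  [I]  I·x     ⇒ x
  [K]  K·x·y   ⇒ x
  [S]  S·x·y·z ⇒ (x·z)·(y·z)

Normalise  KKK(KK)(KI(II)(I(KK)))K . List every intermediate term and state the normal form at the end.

  start: KKK(KK)(KI(II)(I(KK)))K
  step 1: K(KK)(KI(II)(I(KK)))K
  step 2: KKK
  step 3: K

Answer: normal form = K  (in 3 steps)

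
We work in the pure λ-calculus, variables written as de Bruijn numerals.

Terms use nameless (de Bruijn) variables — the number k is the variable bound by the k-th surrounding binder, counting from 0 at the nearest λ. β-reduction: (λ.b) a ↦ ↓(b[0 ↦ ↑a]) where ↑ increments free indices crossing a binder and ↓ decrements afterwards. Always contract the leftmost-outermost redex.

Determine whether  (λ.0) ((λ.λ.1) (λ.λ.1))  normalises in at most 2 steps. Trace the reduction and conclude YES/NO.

  start: (λ.0) ((λ.λ.1) (λ.λ.1))
  [1] (λ.λ.1) (λ.λ.1)
  [2] λ.λ.λ.1

Answer: YES — reaches normal form λ.λ.λ.1 in 2 ≤ 2 steps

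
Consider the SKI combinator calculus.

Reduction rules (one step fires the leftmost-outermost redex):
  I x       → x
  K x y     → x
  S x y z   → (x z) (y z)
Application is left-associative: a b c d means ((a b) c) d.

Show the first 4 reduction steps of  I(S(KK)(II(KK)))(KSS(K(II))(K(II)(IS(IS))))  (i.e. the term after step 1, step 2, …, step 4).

  start: I(S(KK)(II(KK)))(KSS(K(II))(K(II)(IS(IS))))
  →1  S(KK)(II(KK))(KSS(K(II))(K(II)(IS(IS))))
  →2  KK(KSS(K(II))(K(II)(IS(IS))))(II(KK)(KSS(K(II))(K(II)(IS(IS)))))
  →3  K(II(KK)(KSS(K(II))(K(II)(IS(IS)))))
  →4  K(I(KK)(KSS(K(II))(K(II)(IS(IS)))))

Answer: after 4 steps: K(I(KK)(KSS(K(II))(K(II)(IS(IS)))))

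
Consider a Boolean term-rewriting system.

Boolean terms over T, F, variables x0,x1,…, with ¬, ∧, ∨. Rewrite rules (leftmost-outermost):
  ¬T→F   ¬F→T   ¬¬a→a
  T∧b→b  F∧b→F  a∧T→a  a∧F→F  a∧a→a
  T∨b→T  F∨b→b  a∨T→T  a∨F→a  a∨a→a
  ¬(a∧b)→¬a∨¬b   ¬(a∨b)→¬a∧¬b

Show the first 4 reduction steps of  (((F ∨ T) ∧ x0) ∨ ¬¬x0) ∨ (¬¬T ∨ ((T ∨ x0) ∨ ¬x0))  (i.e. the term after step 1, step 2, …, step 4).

  start: (((F ∨ T) ∧ x0) ∨ ¬¬x0) ∨ (¬¬T ∨ ((T ∨ x0) ∨ ¬x0))
  step 1: ((T ∧ x0) ∨ ¬¬x0) ∨ (¬¬T ∨ ((T ∨ x0) ∨ ¬x0))
  step 2: (x0 ∨ ¬¬x0) ∨ (¬¬T ∨ ((T ∨ x0) ∨ ¬x0))
  step 3: (x0 ∨ x0) ∨ (¬¬T ∨ ((T ∨ x0) ∨ ¬x0))
  step 4: x0 ∨ (¬¬T ∨ ((T ∨ x0) ∨ ¬x0))

Answer: after 4 steps: x0 ∨ (¬¬T ∨ ((T ∨ x0) ∨ ¬x0))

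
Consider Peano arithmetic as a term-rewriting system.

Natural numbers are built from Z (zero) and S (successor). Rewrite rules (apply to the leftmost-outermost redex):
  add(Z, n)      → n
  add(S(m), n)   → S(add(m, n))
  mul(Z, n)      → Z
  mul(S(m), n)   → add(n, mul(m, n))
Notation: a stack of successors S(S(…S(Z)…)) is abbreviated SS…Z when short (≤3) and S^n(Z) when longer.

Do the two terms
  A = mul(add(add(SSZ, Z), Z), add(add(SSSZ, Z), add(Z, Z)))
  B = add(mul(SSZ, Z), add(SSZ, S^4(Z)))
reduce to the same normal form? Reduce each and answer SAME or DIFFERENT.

Answer: SAME — A ⇓ S^6(Z), B ⇓ S^6(Z)

Reduction:
Term A:
  start: mul(add(add(SSZ, Z), Z), add(add(SSSZ, Z), add(Z, Z)))
  [1] mul(add(S(add(SZ, Z)), Z), add(add(SSSZ, Z), add(Z, Z)))
  [2] mul(S(add(add(SZ, Z), Z)), add(add(SSSZ, Z), add(Z, Z)))
  [3] add(add(add(SSSZ, Z), add(Z, Z)), mul(add(add(SZ, Z), Z), add(add(SSSZ, Z), add(Z, Z))))
  [4] add(add(S(add(SSZ, Z)), add(Z, Z)), mul(add(add(SZ, Z), Z), add(add(SSSZ, Z), add(Z, Z))))
  [5] add(S(add(add(SSZ, Z), add(Z, Z))), mul(add(add(SZ, Z), Z), add(add(SSSZ, Z), add(Z, Z))))
  [6] S(add(add(add(SSZ, Z), add(Z, Z)), mul(add(add(SZ, Z), Z), add(add(SSSZ, Z), add(Z, Z)))))
  [7] S(add(add(S(add(SZ, Z)), add(Z, Z)), mul(add(add(SZ, Z), Z), add(add(SSSZ, Z), add(Z, Z)))))
  [8] S(add(S(add(add(SZ, Z), add(Z, Z))), mul(add(add(SZ, Z), Z), add(add(SSSZ, Z), add(Z, Z)))))
  [9] S(S(add(add(add(SZ, Z), add(Z, Z)), mul(add(add(SZ, Z), Z), add(add(SSSZ, Z), add(Z, Z))))))
  [10] S(S(add(add(S(add(Z, Z)), add(Z, Z)), mul(add(add(SZ, Z), Z), add(add(SSSZ, Z), add(Z, Z))))))
  [11] S(S(add(S(add(add(Z, Z), add(Z, Z))), mul(add(add(SZ, Z), Z), add(add(SSSZ, Z), add(Z, Z))))))
  [12] S(S(S(add(add(add(Z, Z), add(Z, Z)), mul(add(add(SZ, Z), Z), add(add(SSSZ, Z), add(Z, Z)))))))
  [13] S(S(S(add(add(Z, add(Z, Z)), mul(add(add(SZ, Z), Z), add(add(SSSZ, Z), add(Z, Z)))))))
  [14] S(S(S(add(add(Z, Z), mul(add(add(SZ, Z), Z), add(add(SSSZ, Z), add(Z, Z)))))))
  [15] S(S(S(add(Z, mul(add(add(SZ, Z), Z), add(add(SSSZ, Z), add(Z, Z)))))))
  [16] S(S(S(mul(add(add(SZ, Z), Z), add(add(SSSZ, Z), add(Z, Z))))))
  [17] S(S(S(mul(add(S(add(Z, Z)), Z), add(add(SSSZ, Z), add(Z, Z))))))
  [18] S(S(S(mul(S(add(add(Z, Z), Z)), add(add(SSSZ, Z), add(Z, Z))))))
  [19] S(S(S(add(add(add(SSSZ, Z), add(Z, Z)), mul(add(add(Z, Z), Z), add(add(SSSZ, Z), add(Z, Z)))))))
  [20] S(S(S(add(add(S(add(SSZ, Z)), add(Z, Z)), mul(add(add(Z, Z), Z), add(add(SSSZ, Z), add(Z, Z)))))))
  [21] S(S(S(add(S(add(add(SSZ, Z), add(Z, Z))), mul(add(add(Z, Z), Z), add(add(SSSZ, Z), add(Z, Z)))))))
  [22] S(S(S(S(add(add(add(SSZ, Z), add(Z, Z)), mul(add(add(Z, Z), Z), add(add(SSSZ, Z), add(Z, Z))))))))
  [23] S(S(S(S(add(add(S(add(SZ, Z)), add(Z, Z)), mul(add(add(Z, Z), Z), add(add(SSSZ, Z), add(Z, Z))))))))
  [24] S(S(S(S(add(S(add(add(SZ, Z), add(Z, Z))), mul(add(add(Z, Z), Z), add(add(SSSZ, Z), add(Z, Z))))))))
  [25] S(S(S(S(S(add(add(add(SZ, Z), add(Z, Z)), mul(add(add(Z, Z), Z), add(add(SSSZ, Z), add(Z, Z)))))))))
  [26] S(S(S(S(S(add(add(S(add(Z, Z)), add(Z, Z)), mul(add(add(Z, Z), Z), add(add(SSSZ, Z), add(Z, Z)))))))))
  [27] S(S(S(S(S(add(S(add(add(Z, Z), add(Z, Z))), mul(add(add(Z, Z), Z), add(add(SSSZ, Z), add(Z, Z)))))))))
  [28] S(S(S(S(S(S(add(add(add(Z, Z), add(Z, Z)), mul(add(add(Z, Z), Z), add(add(SSSZ, Z), add(Z, Z))))))))))
  [29] S(S(S(S(S(S(add(add(Z, add(Z, Z)), mul(add(add(Z, Z), Z), add(add(SSSZ, Z), add(Z, Z))))))))))
  [30] S(S(S(S(S(S(add(add(Z, Z), mul(add(add(Z, Z), Z), add(add(SSSZ, Z), add(Z, Z))))))))))
  [31] S(S(S(S(S(S(add(Z, mul(add(add(Z, Z), Z), add(add(SSSZ, Z), add(Z, Z))))))))))
  [32] S(S(S(S(S(S(mul(add(add(Z, Z), Z), add(add(SSSZ, Z), add(Z, Z)))))))))
  [33] S(S(S(S(S(S(mul(add(Z, Z), add(add(SSSZ, Z), add(Z, Z)))))))))
  [34] S(S(S(S(S(S(mul(Z, add(add(SSSZ, Z), add(Z, Z)))))))))
  [35] S^6(Z)

Term B:
  start: add(mul(SSZ, Z), add(SSZ, S^4(Z)))
  [1] add(add(Z, mul(SZ, Z)), add(SSZ, S^4(Z)))
  [2] add(mul(SZ, Z), add(SSZ, S^4(Z)))
  [3] add(add(Z, mul(Z, Z)), add(SSZ, S^4(Z)))
  [4] add(mul(Z, Z), add(SSZ, S^4(Z)))
  [5] add(Z, add(SSZ, S^4(Z)))
  [6] add(SSZ, S^4(Z))
  [7] S(add(SZ, S^4(Z)))
  [8] S(S(add(Z, S^4(Z))))
  [9] S^6(Z)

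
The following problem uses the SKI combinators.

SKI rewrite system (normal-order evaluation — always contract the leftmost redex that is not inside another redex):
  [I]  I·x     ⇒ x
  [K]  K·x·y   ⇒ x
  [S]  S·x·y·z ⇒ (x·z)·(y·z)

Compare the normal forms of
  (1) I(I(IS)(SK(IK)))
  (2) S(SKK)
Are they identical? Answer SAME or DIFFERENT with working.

Answer: SAME — A ⇓ S(SKK), B ⇓ S(SKK)

Working:
Term A:
  start: I(I(IS)(SK(IK)))
  [1] I(IS)(SK(IK))
  [2] IS(SK(IK))
  [3] S(SK(IK))
  [4] S(SKK)

Term B:
  start: S(SKK)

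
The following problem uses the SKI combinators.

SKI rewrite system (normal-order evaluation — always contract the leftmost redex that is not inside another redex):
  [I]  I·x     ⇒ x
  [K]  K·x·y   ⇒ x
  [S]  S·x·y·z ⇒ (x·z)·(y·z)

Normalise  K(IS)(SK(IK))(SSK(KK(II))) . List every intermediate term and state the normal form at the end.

Answer: normal form = S(SK(KK))  (in 5 steps)

Reduction:
  start: K(IS)(SK(IK))(SSK(KK(II)))
  step 1: IS(SSK(KK(II)))
  step 2: S(SSK(KK(II)))
  step 3: S(S(KK(II))(K(KK(II))))
  step 4: S(SK(K(KK(II))))
  step 5: S(SK(KK))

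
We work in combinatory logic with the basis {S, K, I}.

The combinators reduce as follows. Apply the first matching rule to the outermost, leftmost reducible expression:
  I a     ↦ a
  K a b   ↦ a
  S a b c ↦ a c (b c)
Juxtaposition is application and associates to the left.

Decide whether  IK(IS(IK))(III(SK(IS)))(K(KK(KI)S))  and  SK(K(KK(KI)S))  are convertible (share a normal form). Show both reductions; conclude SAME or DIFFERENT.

Term A:
  start: IK(IS(IK))(III(SK(IS)))(K(KK(KI)S))
  step 1: K(IS(IK))(III(SK(IS)))(K(KK(KI)S))
  step 2: IS(IK)(K(KK(KI)S))
  step 3: S(IK)(K(KK(KI)S))
  step 4: SK(K(KK(KI)S))
  step 5: SK(K(KS))

Term B:
  start: SK(K(KK(KI)S))
  step 1: SK(K(KS))

Answer: SAME — A ⇓ SK(K(KS)), B ⇓ SK(K(KS))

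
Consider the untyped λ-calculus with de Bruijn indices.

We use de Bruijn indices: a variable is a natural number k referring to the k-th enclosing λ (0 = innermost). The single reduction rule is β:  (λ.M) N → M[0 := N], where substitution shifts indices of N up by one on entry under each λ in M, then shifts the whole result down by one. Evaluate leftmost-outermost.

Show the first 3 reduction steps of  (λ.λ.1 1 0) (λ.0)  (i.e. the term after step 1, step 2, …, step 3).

Answer: after 3 steps: λ.0

Working:
  start: (λ.λ.1 1 0) (λ.0)
  [1] λ.(λ.0) (λ.0) 0
  [2] λ.(λ.0) 0
  [3] λ.0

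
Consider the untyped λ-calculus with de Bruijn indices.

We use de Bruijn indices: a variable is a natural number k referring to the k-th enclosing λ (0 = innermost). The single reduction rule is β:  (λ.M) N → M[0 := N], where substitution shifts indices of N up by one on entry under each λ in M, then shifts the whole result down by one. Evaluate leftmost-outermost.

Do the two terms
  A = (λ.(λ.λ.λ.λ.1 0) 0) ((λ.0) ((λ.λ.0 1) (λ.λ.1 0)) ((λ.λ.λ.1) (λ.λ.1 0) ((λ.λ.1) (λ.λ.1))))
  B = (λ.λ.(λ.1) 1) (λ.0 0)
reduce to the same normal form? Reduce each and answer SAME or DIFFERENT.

Term A:
  start: (λ.(λ.λ.λ.λ.1 0) 0) ((λ.0) ((λ.λ.0 1) (λ.λ.1 0)) ((λ.λ.λ.1) (λ.λ.1 0) ((λ.λ.1) (λ.λ.1))))
  step 1: (λ.λ.λ.λ.1 0) ((λ.0) ((λ.λ.0 1) (λ.λ.1 0)) ((λ.λ.λ.1) (λ.λ.1 0) ((λ.λ.1) (λ.λ.1))))
  step 2: λ.λ.λ.1 0

Term B:
  start: (λ.λ.(λ.1) 1) (λ.0 0)
  step 1: λ.(λ.1) (λ.0 0)
  step 2: λ.0

Answer: DIFFERENT — A ⇓ λ.λ.λ.1 0, B ⇓ λ.0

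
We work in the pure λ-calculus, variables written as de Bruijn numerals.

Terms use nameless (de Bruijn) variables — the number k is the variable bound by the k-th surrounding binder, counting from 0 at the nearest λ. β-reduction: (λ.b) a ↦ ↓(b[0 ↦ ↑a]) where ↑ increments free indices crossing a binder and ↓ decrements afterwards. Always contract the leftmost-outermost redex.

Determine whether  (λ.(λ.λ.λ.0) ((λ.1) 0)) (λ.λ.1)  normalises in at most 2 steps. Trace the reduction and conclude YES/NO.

Answer: YES — reaches normal form λ.λ.0 in 2 ≤ 2 steps

Reduction:
  start: (λ.(λ.λ.λ.0) ((λ.1) 0)) (λ.λ.1)
  →1  (λ.λ.λ.0) ((λ.λ.λ.1) (λ.λ.1))
  →2  λ.λ.0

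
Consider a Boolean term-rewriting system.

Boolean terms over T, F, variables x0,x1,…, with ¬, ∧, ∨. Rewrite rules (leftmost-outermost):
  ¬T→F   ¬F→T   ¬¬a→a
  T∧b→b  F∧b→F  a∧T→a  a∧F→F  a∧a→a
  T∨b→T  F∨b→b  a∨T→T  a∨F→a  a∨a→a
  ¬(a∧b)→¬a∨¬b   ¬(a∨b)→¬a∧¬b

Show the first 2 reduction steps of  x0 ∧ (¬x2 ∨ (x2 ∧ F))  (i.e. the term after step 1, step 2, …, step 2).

  start: x0 ∧ (¬x2 ∨ (x2 ∧ F))
  →1  x0 ∧ (¬x2 ∨ F)
  →2  x0 ∧ ¬x2

Answer: after 2 steps: x0 ∧ ¬x2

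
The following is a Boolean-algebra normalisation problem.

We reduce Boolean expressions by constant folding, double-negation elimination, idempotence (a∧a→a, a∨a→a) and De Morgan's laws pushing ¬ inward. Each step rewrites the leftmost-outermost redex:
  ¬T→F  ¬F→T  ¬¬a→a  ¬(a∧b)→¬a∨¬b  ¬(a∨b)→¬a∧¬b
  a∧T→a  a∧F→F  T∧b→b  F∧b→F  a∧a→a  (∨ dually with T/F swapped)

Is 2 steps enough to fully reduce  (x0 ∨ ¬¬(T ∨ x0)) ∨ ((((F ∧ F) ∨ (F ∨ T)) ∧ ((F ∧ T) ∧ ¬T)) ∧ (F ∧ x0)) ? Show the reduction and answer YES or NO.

Answer: NO — after 2 steps the term is (x0 ∨ T) ∨ ((((F ∧ F) ∨ (F ∨ T)) ∧ ((F ∧ T) ∧ ¬T)) ∧ (F ∧ x0)), not yet normal

Derivation:
  start: (x0 ∨ ¬¬(T ∨ x0)) ∨ ((((F ∧ F) ∨ (F ∨ T)) ∧ ((F ∧ T) ∧ ¬T)) ∧ (F ∧ x0))
  step 1: (x0 ∨ (T ∨ x0)) ∨ ((((F ∧ F) ∨ (F ∨ T)) ∧ ((F ∧ T) ∧ ¬T)) ∧ (F ∧ x0))
  step 2: (x0 ∨ T) ∨ ((((F ∧ F) ∨ (F ∨ T)) ∧ ((F ∧ T) ∧ ¬T)) ∧ (F ∧ x0))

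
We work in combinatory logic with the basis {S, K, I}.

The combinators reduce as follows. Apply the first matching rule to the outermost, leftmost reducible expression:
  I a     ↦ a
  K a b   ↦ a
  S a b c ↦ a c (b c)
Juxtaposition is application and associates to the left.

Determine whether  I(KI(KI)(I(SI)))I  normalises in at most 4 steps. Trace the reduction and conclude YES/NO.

Answer: YES — reaches normal form SII in 4 ≤ 4 steps

Working:
  start: I(KI(KI)(I(SI)))I
  →1  KI(KI)(I(SI))I
  →2  I(I(SI))I
  →3  I(SI)I
  →4  SII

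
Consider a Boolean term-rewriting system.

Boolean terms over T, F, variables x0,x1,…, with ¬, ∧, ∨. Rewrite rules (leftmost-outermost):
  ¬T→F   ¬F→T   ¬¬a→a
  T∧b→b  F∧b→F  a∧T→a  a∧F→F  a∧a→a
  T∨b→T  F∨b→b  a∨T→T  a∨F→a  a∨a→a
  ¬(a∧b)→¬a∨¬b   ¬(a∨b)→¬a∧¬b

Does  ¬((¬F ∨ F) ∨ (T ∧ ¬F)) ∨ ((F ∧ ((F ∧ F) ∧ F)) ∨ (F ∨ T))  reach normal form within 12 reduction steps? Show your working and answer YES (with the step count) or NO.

Answer: YES — reaches normal form T in 9 ≤ 12 steps

Reduction:
  start: ¬((¬F ∨ F) ∨ (T ∧ ¬F)) ∨ ((F ∧ ((F ∧ F) ∧ F)) ∨ (F ∨ T))
  →1  (¬(¬F ∨ F) ∧ ¬(T ∧ ¬F)) ∨ ((F ∧ ((F ∧ F) ∧ F)) ∨ (F ∨ T))
  →2  ((¬¬F ∧ ¬F) ∧ ¬(T ∧ ¬F)) ∨ ((F ∧ ((F ∧ F) ∧ F)) ∨ (F ∨ T))
  →3  ((F ∧ ¬F) ∧ ¬(T ∧ ¬F)) ∨ ((F ∧ ((F ∧ F) ∧ F)) ∨ (F ∨ T))
  →4  (F ∧ ¬(T ∧ ¬F)) ∨ ((F ∧ ((F ∧ F) ∧ F)) ∨ (F ∨ T))
  →5  F ∨ ((F ∧ ((F ∧ F) ∧ F)) ∨ (F ∨ T))
  →6  (F ∧ ((F ∧ F) ∧ F)) ∨ (F ∨ T)
  →7  F ∨ (F ∨ T)
  →8  F ∨ T
  →9  T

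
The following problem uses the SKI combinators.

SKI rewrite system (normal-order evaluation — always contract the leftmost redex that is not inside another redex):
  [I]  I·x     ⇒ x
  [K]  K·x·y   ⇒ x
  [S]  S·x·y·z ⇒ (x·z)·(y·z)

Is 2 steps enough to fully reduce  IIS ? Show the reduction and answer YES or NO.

  start: IIS
  step 1: IS
  step 2: S

Answer: YES — reaches normal form S in 2 ≤ 2 steps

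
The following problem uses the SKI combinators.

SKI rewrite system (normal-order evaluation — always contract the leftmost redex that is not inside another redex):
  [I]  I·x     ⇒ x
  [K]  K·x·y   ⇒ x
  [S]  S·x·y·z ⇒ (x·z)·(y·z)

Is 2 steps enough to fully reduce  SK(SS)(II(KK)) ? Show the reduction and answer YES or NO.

Answer: NO — after 2 steps the term is II(KK), not yet normal

Derivation:
  start: SK(SS)(II(KK))
  →1  K(II(KK))(SS(II(KK)))
  →2  II(KK)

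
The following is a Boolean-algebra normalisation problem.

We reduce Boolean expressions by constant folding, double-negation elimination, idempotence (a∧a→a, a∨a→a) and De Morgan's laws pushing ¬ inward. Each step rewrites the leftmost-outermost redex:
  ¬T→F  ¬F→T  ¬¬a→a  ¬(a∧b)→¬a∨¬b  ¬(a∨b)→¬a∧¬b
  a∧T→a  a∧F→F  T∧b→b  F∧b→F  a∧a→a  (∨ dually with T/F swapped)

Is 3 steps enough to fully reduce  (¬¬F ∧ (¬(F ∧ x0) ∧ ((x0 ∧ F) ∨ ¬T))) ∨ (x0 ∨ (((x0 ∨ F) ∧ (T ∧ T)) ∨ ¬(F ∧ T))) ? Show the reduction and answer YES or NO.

  start: (¬¬F ∧ (¬(F ∧ x0) ∧ ((x0 ∧ F) ∨ ¬T))) ∨ (x0 ∨ (((x0 ∨ F) ∧ (T ∧ T)) ∨ ¬(F ∧ T)))
  step 1: (F ∧ (¬(F ∧ x0) ∧ ((x0 ∧ F) ∨ ¬T))) ∨ (x0 ∨ (((x0 ∨ F) ∧ (T ∧ T)) ∨ ¬(F ∧ T)))
  step 2: F ∨ (x0 ∨ (((x0 ∨ F) ∧ (T ∧ T)) ∨ ¬(F ∧ T)))
  step 3: x0 ∨ (((x0 ∨ F) ∧ (T ∧ T)) ∨ ¬(F ∧ T))

Answer: NO — after 3 steps the term is x0 ∨ (((x0 ∨ F) ∧ (T ∧ T)) ∨ ¬(F ∧ T)), not yet normal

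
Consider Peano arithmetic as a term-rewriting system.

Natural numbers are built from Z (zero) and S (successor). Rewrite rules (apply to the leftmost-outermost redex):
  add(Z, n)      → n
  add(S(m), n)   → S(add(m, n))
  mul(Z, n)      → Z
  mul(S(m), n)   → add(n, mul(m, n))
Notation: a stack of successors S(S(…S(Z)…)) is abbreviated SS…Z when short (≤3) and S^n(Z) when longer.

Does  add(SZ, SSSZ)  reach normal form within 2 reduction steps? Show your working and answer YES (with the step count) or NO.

Answer: YES — reaches normal form S^4(Z) in 2 ≤ 2 steps

Working:
  start: add(SZ, SSSZ)
  →1  S(add(Z, SSSZ))
  →2  S^4(Z)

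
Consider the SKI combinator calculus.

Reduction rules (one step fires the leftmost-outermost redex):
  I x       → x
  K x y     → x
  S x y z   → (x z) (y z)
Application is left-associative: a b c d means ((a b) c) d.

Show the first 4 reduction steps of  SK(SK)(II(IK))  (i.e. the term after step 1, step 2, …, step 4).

Answer: after 4 steps: IK

Working:
  start: SK(SK)(II(IK))
  →1  K(II(IK))(SK(II(IK)))
  →2  II(IK)
  →3  I(IK)
  →4  IK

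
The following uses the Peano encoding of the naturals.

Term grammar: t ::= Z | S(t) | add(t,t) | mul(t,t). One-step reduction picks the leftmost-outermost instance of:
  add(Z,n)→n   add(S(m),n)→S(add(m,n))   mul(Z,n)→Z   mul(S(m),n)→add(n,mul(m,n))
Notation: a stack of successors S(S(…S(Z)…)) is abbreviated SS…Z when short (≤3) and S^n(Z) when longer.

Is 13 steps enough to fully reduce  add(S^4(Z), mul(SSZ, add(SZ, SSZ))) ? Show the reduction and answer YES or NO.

  start: add(S^4(Z), mul(SSZ, add(SZ, SSZ)))
  step 1: S(add(SSSZ, mul(SSZ, add(SZ, SSZ))))
  step 2: S(S(add(SSZ, mul(SSZ, add(SZ, SSZ)))))
  step 3: S(S(S(add(SZ, mul(SSZ, add(SZ, SSZ))))))
  step 4: S(S(S(S(add(Z, mul(SSZ, add(SZ, SSZ)))))))
  step 5: S(S(S(S(mul(SSZ, add(SZ, SSZ))))))
  step 6: S(S(S(S(add(add(SZ, SSZ), mul(SZ, add(SZ, SSZ)))))))
  step 7: S(S(S(S(add(S(add(Z, SSZ)), mul(SZ, add(SZ, SSZ)))))))
  step 8: S(S(S(S(S(add(add(Z, SSZ), mul(SZ, add(SZ, SSZ))))))))
  step 9: S(S(S(S(S(add(SSZ, mul(SZ, add(SZ, SSZ))))))))
  step 10: S(S(S(S(S(S(add(SZ, mul(SZ, add(SZ, SSZ)))))))))
  step 11: S(S(S(S(S(S(S(add(Z, mul(SZ, add(SZ, SSZ))))))))))
  step 12: S(S(S(S(S(S(S(mul(SZ, add(SZ, SSZ)))))))))
  step 13: S(S(S(S(S(S(S(add(add(SZ, SSZ), mul(Z, add(SZ, SSZ))))))))))

Answer: NO — after 13 steps the term is S(S(S(S(S(S(S(add(add(SZ, SSZ), mul(Z, add(SZ, SSZ)))))))))), not yet normal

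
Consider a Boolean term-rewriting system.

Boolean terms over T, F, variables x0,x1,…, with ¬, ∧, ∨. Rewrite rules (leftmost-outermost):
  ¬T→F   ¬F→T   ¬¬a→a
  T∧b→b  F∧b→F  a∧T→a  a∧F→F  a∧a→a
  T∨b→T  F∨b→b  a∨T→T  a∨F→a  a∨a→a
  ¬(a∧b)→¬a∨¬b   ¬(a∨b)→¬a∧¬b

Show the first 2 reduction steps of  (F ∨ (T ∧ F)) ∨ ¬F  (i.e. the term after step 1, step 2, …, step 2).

  start: (F ∨ (T ∧ F)) ∨ ¬F
  →1  (T ∧ F) ∨ ¬F
  →2  F ∨ ¬F

Answer: after 2 steps: F ∨ ¬F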